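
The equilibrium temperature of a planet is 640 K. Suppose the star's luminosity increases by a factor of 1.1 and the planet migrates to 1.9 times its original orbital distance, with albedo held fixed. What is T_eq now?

T_eq ∝ L^(1/4) · d^(−1/2).
T′ = 640 × 1.1^(1/4) / 1.9^(1/2) = 476 K.

T_eq ≈ 476 K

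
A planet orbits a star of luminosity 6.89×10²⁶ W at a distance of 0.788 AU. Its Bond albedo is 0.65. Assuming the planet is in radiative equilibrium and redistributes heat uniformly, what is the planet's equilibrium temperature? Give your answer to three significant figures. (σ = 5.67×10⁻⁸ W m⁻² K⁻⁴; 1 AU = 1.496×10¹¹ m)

T_eq ≈ 279 K

d = 0.788 AU = 1.18×10¹¹ m.
Flux: S = L/(4πd²) = 6.89×10²⁶/(4π×(1.18×10¹¹)²) = 3950 W m⁻².
Energy balance: absorbed = emitted ⇒ πR²·S(1−A) = 4πR²·σT_eq⁴, so T_eq⁴ = S(1−A)/(4σ).
T_eq = [3950 × 0.35 / (4 × 5.67×10⁻⁸)]^(1/4) = (6.09×10⁹)^(1/4) = 279 K.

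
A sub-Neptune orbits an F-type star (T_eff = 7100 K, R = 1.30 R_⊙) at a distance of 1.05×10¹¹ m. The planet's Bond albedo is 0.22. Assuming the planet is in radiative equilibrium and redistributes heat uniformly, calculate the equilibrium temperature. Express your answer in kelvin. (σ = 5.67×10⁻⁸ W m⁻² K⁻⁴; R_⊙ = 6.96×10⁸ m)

T_eq ≈ 438 K

R_⋆ = 1.30 × 6.96×10⁸ = 9.05×10⁸ m.
L = 4πR_⋆²σT_⋆⁴ = 4π(9.05×10⁸)² × 5.67×10⁻⁸ × (7100)⁴ = 1.48×10²⁷ W.
S = L/(4πd²) = 1.07×10⁴ W m⁻².
Energy balance: absorbed = emitted ⇒ πR²·S(1−A) = 4πR²·σT_eq⁴, so T_eq⁴ = S(1−A)/(4σ).
T_eq = [1.07×10⁴ × 0.78 / (4 × 5.67×10⁻⁸)]^(1/4) = (3.68×10¹⁰)^(1/4) = 438 K.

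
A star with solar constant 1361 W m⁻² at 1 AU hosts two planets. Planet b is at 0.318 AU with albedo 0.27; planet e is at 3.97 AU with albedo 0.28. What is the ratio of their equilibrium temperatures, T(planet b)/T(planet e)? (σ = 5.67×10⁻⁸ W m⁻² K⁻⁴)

T₁/T₂ ≈ 3.546

T_eq = [S₀(1−A)/(4σd²)]^(1/4), so T ∝ (1−A)^(1/4) / √d.
T₁ = [1361×0.73/(4×5.67×10⁻⁸×0.318²)]^(1/4) = 456.22 K.
T₂ = [1361×0.72/(4×5.67×10⁻⁸×3.97²)]^(1/4) = 128.67 K.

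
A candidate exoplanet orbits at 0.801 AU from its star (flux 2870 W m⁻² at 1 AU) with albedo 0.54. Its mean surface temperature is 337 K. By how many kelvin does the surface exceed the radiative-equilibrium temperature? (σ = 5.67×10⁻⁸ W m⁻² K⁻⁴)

S = 2870/0.801² = 4473 W m⁻².
T_eq = [S(1−A)/(4σ)]^(1/4) = [4473×0.46/(4×5.67×10⁻⁸)]^(1/4) = 308.6 K.
ΔT = T_surf − T_eq = 337 − 308.6.

ΔT ≈ 28.4 K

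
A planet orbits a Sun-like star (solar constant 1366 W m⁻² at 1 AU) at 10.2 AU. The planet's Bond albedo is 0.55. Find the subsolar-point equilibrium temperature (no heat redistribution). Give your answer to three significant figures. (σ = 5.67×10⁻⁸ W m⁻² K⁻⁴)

T_ss ≈ 101 K

Flux at 10.2 AU: S = 1366/10.2² = 13.1 W m⁻².
At the subsolar point the surface absorbs S(1−A) and emits σT⁴ per unit area — no factor of 4, since only the local patch is in balance.
T = [13.1 × 0.45 / 5.67×10⁻⁸]^(1/4) = (1.04×10⁸)^(1/4) = 101 K.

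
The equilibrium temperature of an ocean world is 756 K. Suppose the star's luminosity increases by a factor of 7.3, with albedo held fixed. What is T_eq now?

T_eq ∝ L^(1/4) · d^(−1/2).
T′ = 756 × 7.3^(1/4) = 1240 K.

T_eq ≈ 1240 K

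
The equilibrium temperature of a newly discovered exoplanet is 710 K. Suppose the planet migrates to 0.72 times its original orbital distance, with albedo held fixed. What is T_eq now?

T_eq ∝ L^(1/4) · d^(−1/2).
T′ = 710 / 0.72^(1/2) = 837 K.

T_eq ≈ 837 K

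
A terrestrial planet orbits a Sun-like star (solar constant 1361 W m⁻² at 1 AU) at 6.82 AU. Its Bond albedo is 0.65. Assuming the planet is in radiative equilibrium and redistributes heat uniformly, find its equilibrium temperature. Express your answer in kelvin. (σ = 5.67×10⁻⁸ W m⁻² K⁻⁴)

Flux at 6.82 AU: S = 1361/6.82² = 29.3 W m⁻².
Energy balance: absorbed = emitted ⇒ πR²·S(1−A) = 4πR²·σT_eq⁴, so T_eq⁴ = S(1−A)/(4σ).
T_eq = [29.3 × 0.35 / (4 × 5.67×10⁻⁸)]^(1/4) = (4.52×10⁷)^(1/4) = 82.0 K.

T_eq ≈ 82.0 K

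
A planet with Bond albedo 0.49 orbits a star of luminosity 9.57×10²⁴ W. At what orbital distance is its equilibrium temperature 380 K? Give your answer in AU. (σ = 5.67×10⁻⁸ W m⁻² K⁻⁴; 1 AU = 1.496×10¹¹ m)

From T_eq⁴ = L(1−A)/(16πσd²): d = √[L(1−A)/(16πσT_eq⁴)].
d = √[9.57×10²⁴ × 0.51 / (16π × 5.67×10⁻⁸ × (380)⁴)] = 9.06×10⁹ m = 0.0606 AU.

d ≈ 0.0606 AU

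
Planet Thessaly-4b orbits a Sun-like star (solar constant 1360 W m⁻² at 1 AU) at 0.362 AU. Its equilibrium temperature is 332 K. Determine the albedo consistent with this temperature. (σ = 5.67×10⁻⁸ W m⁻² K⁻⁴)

Flux at 0.362 AU: S = 1360/0.362² = 1.04×10⁴ W m⁻².
From T_eq⁴ = S(1−A)/(4σ): 1−A = 4σT_eq⁴/S.
1−A = 4 × 5.67×10⁻⁸ × (332)⁴ / 1.04×10⁴ = 0.266.

A ≈ 0.73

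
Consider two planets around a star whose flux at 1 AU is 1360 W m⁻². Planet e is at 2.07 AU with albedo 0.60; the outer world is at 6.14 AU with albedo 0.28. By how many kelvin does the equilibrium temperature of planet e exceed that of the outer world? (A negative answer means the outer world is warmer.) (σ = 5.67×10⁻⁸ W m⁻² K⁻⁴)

T_eq = [S₀(1−A)/(4σd²)]^(1/4), so T ∝ (1−A)^(1/4) / √d.
T₁ = [1360×0.40/(4×5.67×10⁻⁸×2.07²)]^(1/4) = 153.82 K.
T₂ = [1360×0.72/(4×5.67×10⁻⁸×6.14²)]^(1/4) = 103.45 K.

ΔT ≈ 50.4 K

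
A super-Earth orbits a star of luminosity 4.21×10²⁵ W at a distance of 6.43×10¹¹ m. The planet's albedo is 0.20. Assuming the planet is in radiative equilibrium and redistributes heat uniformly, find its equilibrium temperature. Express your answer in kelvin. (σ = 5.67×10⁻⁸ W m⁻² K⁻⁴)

Flux: S = L/(4πd²) = 4.21×10²⁵/(4π×(6.43×10¹¹)²) = 8.10 W m⁻².
Energy balance: absorbed = emitted ⇒ πR²·S(1−A) = 4πR²·σT_eq⁴, so T_eq⁴ = S(1−A)/(4σ).
T_eq = [8.10 × 0.80 / (4 × 5.67×10⁻⁸)]^(1/4) = (2.86×10⁷)^(1/4) = 73.1 K.

T_eq ≈ 73.1 K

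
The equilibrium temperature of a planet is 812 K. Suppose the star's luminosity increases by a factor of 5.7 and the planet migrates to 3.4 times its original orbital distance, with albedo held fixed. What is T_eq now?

T_eq ∝ L^(1/4) · d^(−1/2).
T′ = 812 × 5.7^(1/4) / 3.4^(1/2) = 680 K.

T_eq ≈ 680 K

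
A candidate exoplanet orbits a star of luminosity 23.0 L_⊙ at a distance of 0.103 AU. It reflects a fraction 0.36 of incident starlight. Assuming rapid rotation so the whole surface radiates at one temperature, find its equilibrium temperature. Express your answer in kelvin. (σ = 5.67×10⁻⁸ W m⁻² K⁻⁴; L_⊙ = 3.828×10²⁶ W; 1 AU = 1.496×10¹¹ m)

d = 0.103 AU = 1.54×10¹⁰ m.
L = 23.0 × 3.828×10²⁶ = 8.80×10²⁷ W.
Flux: S = L/(4πd²) = 8.80×10²⁷/(4π×(1.54×10¹⁰)²) = 2.95×10⁶ W m⁻².
Energy balance: absorbed = emitted ⇒ πR²·S(1−A) = 4πR²·σT_eq⁴, so T_eq⁴ = S(1−A)/(4σ).
T_eq = [2.95×10⁶ × 0.64 / (4 × 5.67×10⁻⁸)]^(1/4) = (8.33×10¹²)^(1/4) = 1700 K.

T_eq ≈ 1700 K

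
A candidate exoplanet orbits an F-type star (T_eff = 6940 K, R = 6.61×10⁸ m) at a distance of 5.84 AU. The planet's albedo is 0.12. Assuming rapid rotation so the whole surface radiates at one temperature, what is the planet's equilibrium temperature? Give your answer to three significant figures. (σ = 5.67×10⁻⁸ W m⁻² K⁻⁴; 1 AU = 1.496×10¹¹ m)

d = 5.84 AU = 8.74×10¹¹ m.
L = 4πR_⋆²σT_⋆⁴ = 4π(6.61×10⁸)² × 5.67×10⁻⁸ × (6940)⁴ = 7.22×10²⁶ W.
S = L/(4πd²) = 75.3 W m⁻².
Energy balance: absorbed = emitted ⇒ πR²·S(1−A) = 4πR²·σT_eq⁴, so T_eq⁴ = S(1−A)/(4σ).
T_eq = [75.3 × 0.88 / (4 × 5.67×10⁻⁸)]^(1/4) = (2.92×10⁸)^(1/4) = 131 K.

T_eq ≈ 131 K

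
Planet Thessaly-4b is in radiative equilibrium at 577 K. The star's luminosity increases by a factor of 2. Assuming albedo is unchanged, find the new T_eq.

T_eq ≈ 686 K

T_eq ∝ L^(1/4) · d^(−1/2).
T′ = 577 × 2^(1/4) = 686 K.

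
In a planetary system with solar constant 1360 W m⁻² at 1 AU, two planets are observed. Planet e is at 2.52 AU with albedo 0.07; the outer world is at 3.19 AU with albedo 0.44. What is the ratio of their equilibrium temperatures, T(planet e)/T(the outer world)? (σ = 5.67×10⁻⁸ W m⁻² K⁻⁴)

T₁/T₂ ≈ 1.277

T_eq = [S₀(1−A)/(4σd²)]^(1/4), so T ∝ (1−A)^(1/4) / √d.
T₁ = [1360×0.93/(4×5.67×10⁻⁸×2.52²)]^(1/4) = 172.15 K.
T₂ = [1360×0.56/(4×5.67×10⁻⁸×3.19²)]^(1/4) = 134.78 K.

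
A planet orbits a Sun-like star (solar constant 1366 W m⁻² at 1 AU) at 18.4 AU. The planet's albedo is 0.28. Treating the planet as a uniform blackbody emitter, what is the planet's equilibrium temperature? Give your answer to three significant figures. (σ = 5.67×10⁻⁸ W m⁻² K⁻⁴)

T_eq ≈ 59.8 K

Flux at 18.4 AU: S = 1366/18.4² = 4.03 W m⁻².
Energy balance: absorbed = emitted ⇒ πR²·S(1−A) = 4πR²·σT_eq⁴, so T_eq⁴ = S(1−A)/(4σ).
T_eq = [4.03 × 0.72 / (4 × 5.67×10⁻⁸)]^(1/4) = (1.28×10⁷)^(1/4) = 59.8 K.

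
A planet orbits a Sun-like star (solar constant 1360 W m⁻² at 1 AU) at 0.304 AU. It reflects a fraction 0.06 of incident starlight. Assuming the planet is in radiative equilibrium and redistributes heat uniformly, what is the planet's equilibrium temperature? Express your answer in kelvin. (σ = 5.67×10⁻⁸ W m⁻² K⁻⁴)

T_eq ≈ 497 K

Flux at 0.304 AU: S = 1360/0.304² = 1.47×10⁴ W m⁻².
Energy balance: absorbed = emitted ⇒ πR²·S(1−A) = 4πR²·σT_eq⁴, so T_eq⁴ = S(1−A)/(4σ).
T_eq = [1.47×10⁴ × 0.94 / (4 × 5.67×10⁻⁸)]^(1/4) = (6.10×10¹⁰)^(1/4) = 497 K.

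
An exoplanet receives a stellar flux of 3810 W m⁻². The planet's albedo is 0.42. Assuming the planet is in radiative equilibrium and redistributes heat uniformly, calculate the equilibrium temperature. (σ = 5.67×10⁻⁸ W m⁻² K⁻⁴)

Energy balance: absorbed = emitted ⇒ πR²·S(1−A) = 4πR²·σT_eq⁴, so T_eq⁴ = S(1−A)/(4σ).
T_eq = [3810 × 0.58 / (4 × 5.67×10⁻⁸)]^(1/4) = (9.74×10⁹)^(1/4) = 314 K.

T_eq ≈ 314 K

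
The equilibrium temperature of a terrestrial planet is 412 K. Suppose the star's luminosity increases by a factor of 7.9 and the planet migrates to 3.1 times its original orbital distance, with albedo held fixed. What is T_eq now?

T_eq ∝ L^(1/4) · d^(−1/2).
T′ = 412 × 7.9^(1/4) / 3.1^(1/2) = 392 K.

T_eq ≈ 392 K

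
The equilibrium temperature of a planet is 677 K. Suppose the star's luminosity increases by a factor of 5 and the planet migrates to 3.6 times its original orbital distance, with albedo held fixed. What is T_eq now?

T_eq ∝ L^(1/4) · d^(−1/2).
T′ = 677 × 5^(1/4) / 3.6^(1/2) = 534 K.

T_eq ≈ 534 K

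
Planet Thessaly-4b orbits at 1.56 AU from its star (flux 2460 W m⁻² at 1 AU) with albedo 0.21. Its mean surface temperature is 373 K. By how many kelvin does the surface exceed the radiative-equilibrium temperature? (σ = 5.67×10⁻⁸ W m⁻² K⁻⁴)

S = 2460/1.56² = 1011 W m⁻².
T_eq = [S(1−A)/(4σ)]^(1/4) = [1011×0.79/(4×5.67×10⁻⁸)]^(1/4) = 243.6 K.
ΔT = T_surf − T_eq = 373 − 243.6.

ΔT ≈ 129.4 K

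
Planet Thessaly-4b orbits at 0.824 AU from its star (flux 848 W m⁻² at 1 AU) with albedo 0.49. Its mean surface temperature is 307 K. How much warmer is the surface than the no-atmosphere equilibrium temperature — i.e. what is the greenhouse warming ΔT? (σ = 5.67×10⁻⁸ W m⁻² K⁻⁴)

S = 848/0.824² = 1249 W m⁻².
T_eq = [S(1−A)/(4σ)]^(1/4) = [1249×0.51/(4×5.67×10⁻⁸)]^(1/4) = 230.2 K.
ΔT = T_surf − T_eq = 307 − 230.2.

ΔT ≈ 76.8 K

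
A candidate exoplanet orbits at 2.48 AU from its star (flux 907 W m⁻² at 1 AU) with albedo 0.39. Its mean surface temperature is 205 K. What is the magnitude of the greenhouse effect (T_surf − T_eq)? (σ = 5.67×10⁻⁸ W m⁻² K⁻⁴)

S = 907/2.48² = 147.5 W m⁻².
T_eq = [S(1−A)/(4σ)]^(1/4) = [147.5×0.61/(4×5.67×10⁻⁸)]^(1/4) = 141.1 K.
ΔT = T_surf − T_eq = 205 − 141.1.

ΔT ≈ 63.9 K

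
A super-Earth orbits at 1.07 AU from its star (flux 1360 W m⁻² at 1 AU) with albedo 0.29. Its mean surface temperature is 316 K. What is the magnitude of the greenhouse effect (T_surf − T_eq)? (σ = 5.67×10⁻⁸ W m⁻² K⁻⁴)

ΔT ≈ 69.1 K

S = 1360/1.07² = 1188 W m⁻².
T_eq = [S(1−A)/(4σ)]^(1/4) = [1188×0.71/(4×5.67×10⁻⁸)]^(1/4) = 246.9 K.
ΔT = T_surf − T_eq = 316 − 246.9.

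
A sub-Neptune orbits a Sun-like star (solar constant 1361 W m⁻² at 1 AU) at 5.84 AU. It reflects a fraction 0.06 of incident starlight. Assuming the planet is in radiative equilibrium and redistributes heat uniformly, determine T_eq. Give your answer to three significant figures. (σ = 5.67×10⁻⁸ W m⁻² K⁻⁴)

T_eq ≈ 113 K

Flux at 5.84 AU: S = 1361/5.84² = 39.9 W m⁻².
Energy balance: absorbed = emitted ⇒ πR²·S(1−A) = 4πR²·σT_eq⁴, so T_eq⁴ = S(1−A)/(4σ).
T_eq = [39.9 × 0.94 / (4 × 5.67×10⁻⁸)]^(1/4) = (1.65×10⁸)^(1/4) = 113 K.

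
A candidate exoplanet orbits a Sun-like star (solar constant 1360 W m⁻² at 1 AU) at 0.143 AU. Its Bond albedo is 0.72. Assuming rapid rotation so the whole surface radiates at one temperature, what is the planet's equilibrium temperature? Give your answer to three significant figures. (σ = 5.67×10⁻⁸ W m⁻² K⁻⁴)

Flux at 0.143 AU: S = 1360/0.143² = 6.65×10⁴ W m⁻².
Energy balance: absorbed = emitted ⇒ πR²·S(1−A) = 4πR²·σT_eq⁴, so T_eq⁴ = S(1−A)/(4σ).
T_eq = [6.65×10⁴ × 0.28 / (4 × 5.67×10⁻⁸)]^(1/4) = (8.21×10¹⁰)^(1/4) = 535 K.

T_eq ≈ 535 K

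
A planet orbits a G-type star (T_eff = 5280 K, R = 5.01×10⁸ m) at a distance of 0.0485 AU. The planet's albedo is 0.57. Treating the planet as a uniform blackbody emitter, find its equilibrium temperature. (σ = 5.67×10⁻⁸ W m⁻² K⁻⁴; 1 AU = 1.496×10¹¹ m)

d = 0.0485 AU = 7.26×10⁹ m.
L = 4πR_⋆²σT_⋆⁴ = 4π(5.01×10⁸)² × 5.67×10⁻⁸ × (5280)⁴ = 1.39×10²⁶ W.
S = L/(4πd²) = 2.10×10⁵ W m⁻².
Energy balance: absorbed = emitted ⇒ πR²·S(1−A) = 4πR²·σT_eq⁴, so T_eq⁴ = S(1−A)/(4σ).
T_eq = [2.10×10⁵ × 0.43 / (4 × 5.67×10⁻⁸)]^(1/4) = (3.98×10¹¹)^(1/4) = 794 K.

T_eq ≈ 794 K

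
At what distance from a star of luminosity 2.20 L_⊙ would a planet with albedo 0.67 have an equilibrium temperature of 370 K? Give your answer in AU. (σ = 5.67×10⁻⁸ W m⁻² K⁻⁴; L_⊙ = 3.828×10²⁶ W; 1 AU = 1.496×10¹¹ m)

L = 2.20 × 3.828×10²⁶ = 8.42×10²⁶ W.
From T_eq⁴ = L(1−A)/(16πσd²): d = √[L(1−A)/(16πσT_eq⁴)].
d = √[8.42×10²⁶ × 0.33 / (16π × 5.67×10⁻⁸ × (370)⁴)] = 7.21×10¹⁰ m = 0.482 AU.

d ≈ 0.482 AU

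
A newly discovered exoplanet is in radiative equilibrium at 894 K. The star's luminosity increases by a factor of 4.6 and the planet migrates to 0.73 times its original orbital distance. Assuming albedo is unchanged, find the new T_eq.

T_eq ∝ L^(1/4) · d^(−1/2).
T′ = 894 × 4.6^(1/4) / 0.73^(1/2) = 1530 K.

T_eq ≈ 1530 K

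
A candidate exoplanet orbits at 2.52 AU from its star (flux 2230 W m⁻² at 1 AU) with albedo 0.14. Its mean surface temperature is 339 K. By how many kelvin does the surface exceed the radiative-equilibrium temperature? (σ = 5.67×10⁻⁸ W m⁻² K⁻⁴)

S = 2230/2.52² = 351.2 W m⁻².
T_eq = [S(1−A)/(4σ)]^(1/4) = [351.2×0.86/(4×5.67×10⁻⁸)]^(1/4) = 191.0 K.
ΔT = T_surf − T_eq = 339 − 191.0.

ΔT ≈ 148.0 K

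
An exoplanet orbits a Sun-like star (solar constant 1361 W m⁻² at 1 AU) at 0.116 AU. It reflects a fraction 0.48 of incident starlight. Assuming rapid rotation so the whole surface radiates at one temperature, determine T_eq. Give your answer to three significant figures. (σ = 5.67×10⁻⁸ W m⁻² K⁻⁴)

Flux at 0.116 AU: S = 1361/0.116² = 1.01×10⁵ W m⁻².
Energy balance: absorbed = emitted ⇒ πR²·S(1−A) = 4πR²·σT_eq⁴, so T_eq⁴ = S(1−A)/(4σ).
T_eq = [1.01×10⁵ × 0.52 / (4 × 5.67×10⁻⁸)]^(1/4) = (2.32×10¹¹)^(1/4) = 694 K.

T_eq ≈ 694 K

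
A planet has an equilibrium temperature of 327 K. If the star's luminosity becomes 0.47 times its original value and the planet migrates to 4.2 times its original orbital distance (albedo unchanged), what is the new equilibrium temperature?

T_eq ≈ 132 K

T_eq ∝ L^(1/4) · d^(−1/2).
T′ = 327 × 0.47^(1/4) / 4.2^(1/2) = 132 K.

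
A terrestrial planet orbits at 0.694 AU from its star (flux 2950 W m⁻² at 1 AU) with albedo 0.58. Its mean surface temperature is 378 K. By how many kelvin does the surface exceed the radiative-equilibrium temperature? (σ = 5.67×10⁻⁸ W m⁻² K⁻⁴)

S = 2950/0.694² = 6125 W m⁻².
T_eq = [S(1−A)/(4σ)]^(1/4) = [6125×0.42/(4×5.67×10⁻⁸)]^(1/4) = 326.3 K.
ΔT = T_surf − T_eq = 378 − 326.3.

ΔT ≈ 51.7 K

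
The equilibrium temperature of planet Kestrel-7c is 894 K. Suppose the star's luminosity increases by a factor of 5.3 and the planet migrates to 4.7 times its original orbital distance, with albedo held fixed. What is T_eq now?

T_eq ∝ L^(1/4) · d^(−1/2).
T′ = 894 × 5.3^(1/4) / 4.7^(1/2) = 626 K.

T_eq ≈ 626 K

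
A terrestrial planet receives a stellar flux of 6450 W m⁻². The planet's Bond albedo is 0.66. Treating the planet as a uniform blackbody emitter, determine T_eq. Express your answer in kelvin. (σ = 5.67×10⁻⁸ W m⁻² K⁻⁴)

Energy balance: absorbed = emitted ⇒ πR²·S(1−A) = 4πR²·σT_eq⁴, so T_eq⁴ = S(1−A)/(4σ).
T_eq = [6450 × 0.34 / (4 × 5.67×10⁻⁸)]^(1/4) = (9.67×10⁹)^(1/4) = 314 K.

T_eq ≈ 314 K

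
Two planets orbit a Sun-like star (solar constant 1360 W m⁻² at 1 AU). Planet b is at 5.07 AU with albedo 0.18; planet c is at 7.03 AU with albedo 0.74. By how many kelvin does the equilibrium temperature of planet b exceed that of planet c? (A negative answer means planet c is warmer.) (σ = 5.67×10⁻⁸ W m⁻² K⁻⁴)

T_eq = [S₀(1−A)/(4σd²)]^(1/4), so T ∝ (1−A)^(1/4) / √d.
T₁ = [1360×0.82/(4×5.67×10⁻⁸×5.07²)]^(1/4) = 117.60 K.
T₂ = [1360×0.26/(4×5.67×10⁻⁸×7.03²)]^(1/4) = 74.94 K.

ΔT ≈ 42.7 K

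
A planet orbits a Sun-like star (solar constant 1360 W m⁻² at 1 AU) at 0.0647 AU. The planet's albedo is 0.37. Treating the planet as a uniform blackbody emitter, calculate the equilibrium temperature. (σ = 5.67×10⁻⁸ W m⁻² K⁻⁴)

T_eq ≈ 975 K

Flux at 0.0647 AU: S = 1360/0.0647² = 3.25×10⁵ W m⁻².
Energy balance: absorbed = emitted ⇒ πR²·S(1−A) = 4πR²·σT_eq⁴, so T_eq⁴ = S(1−A)/(4σ).
T_eq = [3.25×10⁵ × 0.63 / (4 × 5.67×10⁻⁸)]^(1/4) = (9.02×10¹¹)^(1/4) = 975 K.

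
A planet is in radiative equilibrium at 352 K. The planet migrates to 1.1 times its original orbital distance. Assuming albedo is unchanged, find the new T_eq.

T_eq ∝ L^(1/4) · d^(−1/2).
T′ = 352 / 1.1^(1/2) = 336 K.

T_eq ≈ 336 K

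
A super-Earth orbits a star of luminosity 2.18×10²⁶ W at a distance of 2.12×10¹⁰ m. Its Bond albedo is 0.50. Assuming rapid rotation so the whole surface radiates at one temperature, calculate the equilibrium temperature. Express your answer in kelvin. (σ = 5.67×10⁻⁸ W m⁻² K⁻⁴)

T_eq ≈ 540 K

Flux: S = L/(4πd²) = 2.18×10²⁶/(4π×(2.12×10¹⁰)²) = 3.86×10⁴ W m⁻².
Energy balance: absorbed = emitted ⇒ πR²·S(1−A) = 4πR²·σT_eq⁴, so T_eq⁴ = S(1−A)/(4σ).
T_eq = [3.86×10⁴ × 0.50 / (4 × 5.67×10⁻⁸)]^(1/4) = (8.51×10¹⁰)^(1/4) = 540 K.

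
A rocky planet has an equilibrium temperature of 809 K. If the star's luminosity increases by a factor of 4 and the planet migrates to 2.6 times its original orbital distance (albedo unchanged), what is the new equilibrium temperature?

T_eq ∝ L^(1/4) · d^(−1/2).
T′ = 809 × 4^(1/4) / 2.6^(1/2) = 710 K.

T_eq ≈ 710 K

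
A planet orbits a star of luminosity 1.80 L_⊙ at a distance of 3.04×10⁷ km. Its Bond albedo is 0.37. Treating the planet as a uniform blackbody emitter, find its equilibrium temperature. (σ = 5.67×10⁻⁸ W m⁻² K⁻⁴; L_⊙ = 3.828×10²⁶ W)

d = 3.04×10⁷ km = 3.04×10¹⁰ m.
L = 1.80 × 3.828×10²⁶ = 6.89×10²⁶ W.
Flux: S = L/(4πd²) = 6.89×10²⁶/(4π×(3.04×10¹⁰)²) = 5.93×10⁴ W m⁻².
Energy balance: absorbed = emitted ⇒ πR²·S(1−A) = 4πR²·σT_eq⁴, so T_eq⁴ = S(1−A)/(4σ).
T_eq = [5.93×10⁴ × 0.63 / (4 × 5.67×10⁻⁸)]^(1/4) = (1.65×10¹¹)^(1/4) = 637 K.

T_eq ≈ 637 K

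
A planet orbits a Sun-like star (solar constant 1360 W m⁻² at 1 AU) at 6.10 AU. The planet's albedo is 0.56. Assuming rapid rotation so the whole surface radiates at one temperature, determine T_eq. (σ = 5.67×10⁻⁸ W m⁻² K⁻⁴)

T_eq ≈ 91.8 K

Flux at 6.10 AU: S = 1360/6.10² = 36.5 W m⁻².
Energy balance: absorbed = emitted ⇒ πR²·S(1−A) = 4πR²·σT_eq⁴, so T_eq⁴ = S(1−A)/(4σ).
T_eq = [36.5 × 0.44 / (4 × 5.67×10⁻⁸)]^(1/4) = (7.09×10⁷)^(1/4) = 91.8 K.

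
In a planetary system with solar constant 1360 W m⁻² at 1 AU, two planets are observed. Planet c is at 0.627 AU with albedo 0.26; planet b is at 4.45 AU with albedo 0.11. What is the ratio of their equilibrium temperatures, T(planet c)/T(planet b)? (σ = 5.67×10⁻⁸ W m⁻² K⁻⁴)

T₁/T₂ ≈ 2.544

T_eq = [S₀(1−A)/(4σd²)]^(1/4), so T ∝ (1−A)^(1/4) / √d.
T₁ = [1360×0.74/(4×5.67×10⁻⁸×0.627²)]^(1/4) = 325.95 K.
T₂ = [1360×0.89/(4×5.67×10⁻⁸×4.45²)]^(1/4) = 128.13 K.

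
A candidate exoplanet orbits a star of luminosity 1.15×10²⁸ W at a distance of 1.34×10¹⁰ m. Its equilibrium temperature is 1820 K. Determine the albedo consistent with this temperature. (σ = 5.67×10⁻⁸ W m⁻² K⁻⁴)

Flux: S = L/(4πd²) = 1.15×10²⁸/(4π×(1.34×10¹⁰)²) = 5.10×10⁶ W m⁻².
From T_eq⁴ = S(1−A)/(4σ): 1−A = 4σT_eq⁴/S.
1−A = 4 × 5.67×10⁻⁸ × (1820)⁴ / 5.10×10⁶ = 0.488.

A ≈ 0.51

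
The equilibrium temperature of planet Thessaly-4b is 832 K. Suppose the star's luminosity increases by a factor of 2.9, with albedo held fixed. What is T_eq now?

T_eq ≈ 1090 K

T_eq ∝ L^(1/4) · d^(−1/2).
T′ = 832 × 2.9^(1/4) = 1090 K.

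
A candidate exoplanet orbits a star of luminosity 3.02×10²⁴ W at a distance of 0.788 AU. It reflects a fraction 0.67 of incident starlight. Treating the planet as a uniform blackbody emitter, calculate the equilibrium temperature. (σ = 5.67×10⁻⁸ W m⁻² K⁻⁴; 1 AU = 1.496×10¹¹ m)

T_eq ≈ 70.8 K

d = 0.788 AU = 1.18×10¹¹ m.
Flux: S = L/(4πd²) = 3.02×10²⁴/(4π×(1.18×10¹¹)²) = 17.3 W m⁻².
Energy balance: absorbed = emitted ⇒ πR²·S(1−A) = 4πR²·σT_eq⁴, so T_eq⁴ = S(1−A)/(4σ).
T_eq = [17.3 × 0.33 / (4 × 5.67×10⁻⁸)]^(1/4) = (2.52×10⁷)^(1/4) = 70.8 K.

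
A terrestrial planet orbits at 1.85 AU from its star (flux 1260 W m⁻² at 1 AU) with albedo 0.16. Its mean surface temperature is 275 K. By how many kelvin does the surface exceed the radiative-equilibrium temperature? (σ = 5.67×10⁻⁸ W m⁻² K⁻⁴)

ΔT ≈ 82.8 K

S = 1260/1.85² = 368.2 W m⁻².
T_eq = [S(1−A)/(4σ)]^(1/4) = [368.2×0.84/(4×5.67×10⁻⁸)]^(1/4) = 192.2 K.
ΔT = T_surf − T_eq = 275 − 192.2.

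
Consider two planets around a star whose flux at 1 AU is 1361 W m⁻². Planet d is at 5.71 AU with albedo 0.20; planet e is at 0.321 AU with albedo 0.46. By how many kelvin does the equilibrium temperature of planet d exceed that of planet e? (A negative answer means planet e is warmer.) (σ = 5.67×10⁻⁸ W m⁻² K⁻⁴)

T_eq = [S₀(1−A)/(4σd²)]^(1/4), so T ∝ (1−A)^(1/4) / √d.
T₁ = [1361×0.80/(4×5.67×10⁻⁸×5.71²)]^(1/4) = 110.16 K.
T₂ = [1361×0.54/(4×5.67×10⁻⁸×0.321²)]^(1/4) = 421.11 K.

ΔT ≈ -311.0 K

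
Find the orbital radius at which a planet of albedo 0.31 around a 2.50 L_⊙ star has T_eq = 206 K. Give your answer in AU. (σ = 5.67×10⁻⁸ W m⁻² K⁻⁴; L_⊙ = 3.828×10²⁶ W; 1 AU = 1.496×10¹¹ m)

d ≈ 2.40 AU

L = 2.50 × 3.828×10²⁶ = 9.57×10²⁶ W.
From T_eq⁴ = L(1−A)/(16πσd²): d = √[L(1−A)/(16πσT_eq⁴)].
d = √[9.57×10²⁶ × 0.69 / (16π × 5.67×10⁻⁸ × (206)⁴)] = 3.59×10¹¹ m = 2.40 AU.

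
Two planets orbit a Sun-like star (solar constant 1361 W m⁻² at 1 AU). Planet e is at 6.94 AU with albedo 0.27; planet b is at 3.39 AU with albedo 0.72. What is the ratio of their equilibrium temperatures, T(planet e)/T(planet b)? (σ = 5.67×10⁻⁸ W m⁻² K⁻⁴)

T_eq = [S₀(1−A)/(4σd²)]^(1/4), so T ∝ (1−A)^(1/4) / √d.
T₁ = [1361×0.73/(4×5.67×10⁻⁸×6.94²)]^(1/4) = 97.66 K.
T₂ = [1361×0.28/(4×5.67×10⁻⁸×3.39²)]^(1/4) = 109.96 K.

T₁/T₂ ≈ 0.888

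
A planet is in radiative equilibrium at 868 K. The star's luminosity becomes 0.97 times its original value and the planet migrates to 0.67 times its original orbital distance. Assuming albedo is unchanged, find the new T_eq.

T_eq ∝ L^(1/4) · d^(−1/2).
T′ = 868 × 0.97^(1/4) / 0.67^(1/2) = 1050 K.

T_eq ≈ 1050 K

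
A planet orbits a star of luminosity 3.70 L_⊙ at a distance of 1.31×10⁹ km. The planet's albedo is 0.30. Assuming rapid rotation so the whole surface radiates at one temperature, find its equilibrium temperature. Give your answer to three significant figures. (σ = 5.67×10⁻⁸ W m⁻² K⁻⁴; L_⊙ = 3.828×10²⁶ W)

d = 1.31×10⁹ km = 1.31×10¹² m.
L = 3.70 × 3.828×10²⁶ = 1.42×10²⁷ W.
Flux: S = L/(4πd²) = 1.42×10²⁷/(4π×(1.31×10¹²)²) = 65.7 W m⁻².
Energy balance: absorbed = emitted ⇒ πR²·S(1−A) = 4πR²·σT_eq⁴, so T_eq⁴ = S(1−A)/(4σ).
T_eq = [65.7 × 0.70 / (4 × 5.67×10⁻⁸)]^(1/4) = (2.03×10⁸)^(1/4) = 119 K.

T_eq ≈ 119 K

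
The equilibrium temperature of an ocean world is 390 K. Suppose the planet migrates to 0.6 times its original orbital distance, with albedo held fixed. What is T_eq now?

T_eq ∝ L^(1/4) · d^(−1/2).
T′ = 390 / 0.6^(1/2) = 503 K.

T_eq ≈ 503 K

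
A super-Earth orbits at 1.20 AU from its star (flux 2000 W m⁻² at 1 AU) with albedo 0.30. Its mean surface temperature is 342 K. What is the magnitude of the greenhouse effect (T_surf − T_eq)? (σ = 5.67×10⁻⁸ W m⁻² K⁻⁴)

ΔT ≈ 86.1 K

S = 2000/1.20² = 1389 W m⁻².
T_eq = [S(1−A)/(4σ)]^(1/4) = [1389×0.70/(4×5.67×10⁻⁸)]^(1/4) = 255.9 K.
ΔT = T_surf − T_eq = 342 − 255.9.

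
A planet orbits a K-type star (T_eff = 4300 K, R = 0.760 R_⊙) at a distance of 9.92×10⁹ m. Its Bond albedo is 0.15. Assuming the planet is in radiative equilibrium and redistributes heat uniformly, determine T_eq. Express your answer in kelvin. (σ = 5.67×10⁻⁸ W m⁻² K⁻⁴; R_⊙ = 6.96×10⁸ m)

R_⋆ = 0.760 × 6.96×10⁸ = 5.29×10⁸ m.
L = 4πR_⋆²σT_⋆⁴ = 4π(5.29×10⁸)² × 5.67×10⁻⁸ × (4300)⁴ = 6.82×10²⁵ W.
S = L/(4πd²) = 5.51×10⁴ W m⁻².
Energy balance: absorbed = emitted ⇒ πR²·S(1−A) = 4πR²·σT_eq⁴, so T_eq⁴ = S(1−A)/(4σ).
T_eq = [5.51×10⁴ × 0.85 / (4 × 5.67×10⁻⁸)]^(1/4) = (2.07×10¹¹)^(1/4) = 674 K.

T_eq ≈ 674 K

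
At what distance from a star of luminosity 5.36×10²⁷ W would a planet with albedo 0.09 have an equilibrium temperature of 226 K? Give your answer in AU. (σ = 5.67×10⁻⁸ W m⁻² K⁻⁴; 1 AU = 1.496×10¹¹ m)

d ≈ 5.41 AU

From T_eq⁴ = L(1−A)/(16πσd²): d = √[L(1−A)/(16πσT_eq⁴)].
d = √[5.36×10²⁷ × 0.91 / (16π × 5.67×10⁻⁸ × (226)⁴)] = 8.10×10¹¹ m = 5.41 AU.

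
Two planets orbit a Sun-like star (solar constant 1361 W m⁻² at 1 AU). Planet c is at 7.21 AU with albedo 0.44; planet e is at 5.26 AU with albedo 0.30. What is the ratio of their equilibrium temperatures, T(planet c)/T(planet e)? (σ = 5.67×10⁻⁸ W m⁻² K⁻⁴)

T_eq = [S₀(1−A)/(4σd²)]^(1/4), so T ∝ (1−A)^(1/4) / √d.
T₁ = [1361×0.56/(4×5.67×10⁻⁸×7.21²)]^(1/4) = 89.67 K.
T₂ = [1361×0.70/(4×5.67×10⁻⁸×5.26²)]^(1/4) = 111.00 K.

T₁/T₂ ≈ 0.808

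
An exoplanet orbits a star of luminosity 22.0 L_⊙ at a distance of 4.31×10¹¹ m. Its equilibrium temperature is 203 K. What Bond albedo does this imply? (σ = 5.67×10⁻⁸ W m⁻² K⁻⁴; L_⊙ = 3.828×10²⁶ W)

L = 22.0 × 3.828×10²⁶ = 8.42×10²⁷ W.
Flux: S = L/(4πd²) = 8.42×10²⁷/(4π×(4.31×10¹¹)²) = 3610 W m⁻².
From T_eq⁴ = S(1−A)/(4σ): 1−A = 4σT_eq⁴/S.
1−A = 4 × 5.67×10⁻⁸ × (203)⁴ / 3610 = 0.107.

A ≈ 0.89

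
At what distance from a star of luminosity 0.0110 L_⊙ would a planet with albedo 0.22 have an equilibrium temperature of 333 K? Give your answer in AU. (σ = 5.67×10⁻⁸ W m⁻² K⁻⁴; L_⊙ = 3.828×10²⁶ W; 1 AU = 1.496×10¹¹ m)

d ≈ 0.0647 AU

L = 0.0110 × 3.828×10²⁶ = 4.21×10²⁴ W.
From T_eq⁴ = L(1−A)/(16πσd²): d = √[L(1−A)/(16πσT_eq⁴)].
d = √[4.21×10²⁴ × 0.78 / (16π × 5.67×10⁻⁸ × (333)⁴)] = 9.68×10⁹ m = 0.0647 AU.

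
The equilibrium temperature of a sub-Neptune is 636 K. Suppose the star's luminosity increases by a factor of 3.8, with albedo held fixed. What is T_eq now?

T_eq ≈ 888 K

T_eq ∝ L^(1/4) · d^(−1/2).
T′ = 636 × 3.8^(1/4) = 888 K.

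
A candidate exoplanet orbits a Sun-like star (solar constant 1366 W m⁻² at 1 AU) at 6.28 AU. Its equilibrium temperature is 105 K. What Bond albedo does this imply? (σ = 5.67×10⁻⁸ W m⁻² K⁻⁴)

Flux at 6.28 AU: S = 1366/6.28² = 34.6 W m⁻².
From T_eq⁴ = S(1−A)/(4σ): 1−A = 4σT_eq⁴/S.
1−A = 4 × 5.67×10⁻⁸ × (105)⁴ / 34.6 = 0.796.

A ≈ 0.20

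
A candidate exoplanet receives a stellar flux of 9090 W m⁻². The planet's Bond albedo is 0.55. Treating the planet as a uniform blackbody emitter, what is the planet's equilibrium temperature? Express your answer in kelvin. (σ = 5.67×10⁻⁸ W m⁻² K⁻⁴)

Energy balance: absorbed = emitted ⇒ πR²·S(1−A) = 4πR²·σT_eq⁴, so T_eq⁴ = S(1−A)/(4σ).
T_eq = [9090 × 0.45 / (4 × 5.67×10⁻⁸)]^(1/4) = (1.80×10¹⁰)^(1/4) = 366 K.

T_eq ≈ 366 K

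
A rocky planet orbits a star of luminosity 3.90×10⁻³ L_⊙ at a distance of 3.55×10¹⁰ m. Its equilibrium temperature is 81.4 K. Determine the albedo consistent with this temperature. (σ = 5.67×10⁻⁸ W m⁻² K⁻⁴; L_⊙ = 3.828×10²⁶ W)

L = 3.90×10⁻³ × 3.828×10²⁶ = 1.49×10²⁴ W.
Flux: S = L/(4πd²) = 1.49×10²⁴/(4π×(3.55×10¹⁰)²) = 94.3 W m⁻².
From T_eq⁴ = S(1−A)/(4σ): 1−A = 4σT_eq⁴/S.
1−A = 4 × 5.67×10⁻⁸ × (81.4)⁴ / 94.3 = 0.106.

A ≈ 0.89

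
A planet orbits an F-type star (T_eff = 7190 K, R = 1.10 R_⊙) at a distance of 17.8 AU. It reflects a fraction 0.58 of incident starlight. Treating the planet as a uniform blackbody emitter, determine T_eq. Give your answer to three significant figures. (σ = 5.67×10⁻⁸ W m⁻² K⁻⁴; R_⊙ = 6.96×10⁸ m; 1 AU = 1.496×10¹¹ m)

R_⋆ = 1.10 × 6.96×10⁸ = 7.66×10⁸ m.
d = 17.8 AU = 2.66×10¹² m.
L = 4πR_⋆²σT_⋆⁴ = 4π(7.66×10⁸)² × 5.67×10⁻⁸ × (7190)⁴ = 1.12×10²⁷ W.
S = L/(4πd²) = 12.5 W m⁻².
Energy balance: absorbed = emitted ⇒ πR²·S(1−A) = 4πR²·σT_eq⁴, so T_eq⁴ = S(1−A)/(4σ).
T_eq = [12.5 × 0.42 / (4 × 5.67×10⁻⁸)]^(1/4) = (2.32×10⁷)^(1/4) = 69.4 K.

T_eq ≈ 69.4 K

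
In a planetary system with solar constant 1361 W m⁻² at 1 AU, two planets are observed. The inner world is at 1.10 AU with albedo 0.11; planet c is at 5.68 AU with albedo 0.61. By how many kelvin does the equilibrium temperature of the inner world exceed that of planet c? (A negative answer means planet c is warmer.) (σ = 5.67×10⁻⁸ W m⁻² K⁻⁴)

ΔT ≈ 165.5 K

T_eq = [S₀(1−A)/(4σd²)]^(1/4), so T ∝ (1−A)^(1/4) / √d.
T₁ = [1361×0.89/(4×5.67×10⁻⁸×1.10²)]^(1/4) = 257.75 K.
T₂ = [1361×0.39/(4×5.67×10⁻⁸×5.68²)]^(1/4) = 92.29 K.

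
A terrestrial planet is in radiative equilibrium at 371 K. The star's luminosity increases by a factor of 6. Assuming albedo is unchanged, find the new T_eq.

T_eq ∝ L^(1/4) · d^(−1/2).
T′ = 371 × 6^(1/4) = 581 K.

T_eq ≈ 581 K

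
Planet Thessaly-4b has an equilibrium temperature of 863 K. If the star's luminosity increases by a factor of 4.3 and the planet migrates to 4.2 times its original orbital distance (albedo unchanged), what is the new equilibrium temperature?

T_eq ≈ 606 K

T_eq ∝ L^(1/4) · d^(−1/2).
T′ = 863 × 4.3^(1/4) / 4.2^(1/2) = 606 K.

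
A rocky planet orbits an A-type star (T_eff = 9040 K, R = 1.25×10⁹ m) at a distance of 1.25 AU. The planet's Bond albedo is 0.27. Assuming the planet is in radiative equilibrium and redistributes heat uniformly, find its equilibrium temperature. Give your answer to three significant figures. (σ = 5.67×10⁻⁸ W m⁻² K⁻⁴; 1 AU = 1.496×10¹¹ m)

d = 1.25 AU = 1.87×10¹¹ m.
L = 4πR_⋆²σT_⋆⁴ = 4π(1.25×10⁹)² × 5.67×10⁻⁸ × (9040)⁴ = 7.44×10²⁷ W.
S = L/(4πd²) = 1.69×10⁴ W m⁻².
Energy balance: absorbed = emitted ⇒ πR²·S(1−A) = 4πR²·σT_eq⁴, so T_eq⁴ = S(1−A)/(4σ).
T_eq = [1.69×10⁴ × 0.73 / (4 × 5.67×10⁻⁸)]^(1/4) = (5.45×10¹⁰)^(1/4) = 483 K.

T_eq ≈ 483 K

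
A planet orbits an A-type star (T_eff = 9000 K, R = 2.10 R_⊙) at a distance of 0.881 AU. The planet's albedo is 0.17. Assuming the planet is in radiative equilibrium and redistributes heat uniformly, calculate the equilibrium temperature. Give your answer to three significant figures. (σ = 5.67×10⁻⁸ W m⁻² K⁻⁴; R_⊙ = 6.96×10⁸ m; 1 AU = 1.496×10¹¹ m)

R_⋆ = 2.10 × 6.96×10⁸ = 1.46×10⁹ m.
d = 0.881 AU = 1.32×10¹¹ m.
L = 4πR_⋆²σT_⋆⁴ = 4π(1.46×10⁹)² × 5.67×10⁻⁸ × (9000)⁴ = 9.99×10²⁷ W.
S = L/(4πd²) = 4.58×10⁴ W m⁻².
Energy balance: absorbed = emitted ⇒ πR²·S(1−A) = 4πR²·σT_eq⁴, so T_eq⁴ = S(1−A)/(4σ).
T_eq = [4.58×10⁴ × 0.83 / (4 × 5.67×10⁻⁸)]^(1/4) = (1.67×10¹¹)^(1/4) = 640 K.

T_eq ≈ 640 K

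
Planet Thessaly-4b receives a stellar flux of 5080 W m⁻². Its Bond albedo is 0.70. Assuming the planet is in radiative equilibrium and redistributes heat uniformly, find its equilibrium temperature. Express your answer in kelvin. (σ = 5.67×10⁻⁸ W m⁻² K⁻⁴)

Energy balance: absorbed = emitted ⇒ πR²·S(1−A) = 4πR²·σT_eq⁴, so T_eq⁴ = S(1−A)/(4σ).
T_eq = [5080 × 0.30 / (4 × 5.67×10⁻⁸)]^(1/4) = (6.72×10⁹)^(1/4) = 286 K.

T_eq ≈ 286 K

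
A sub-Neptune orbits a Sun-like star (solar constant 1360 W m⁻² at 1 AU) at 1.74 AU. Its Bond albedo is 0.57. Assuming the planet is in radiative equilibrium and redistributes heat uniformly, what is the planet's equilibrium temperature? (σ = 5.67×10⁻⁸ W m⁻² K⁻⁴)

Flux at 1.74 AU: S = 1360/1.74² = 449 W m⁻².
Energy balance: absorbed = emitted ⇒ πR²·S(1−A) = 4πR²·σT_eq⁴, so T_eq⁴ = S(1−A)/(4σ).
T_eq = [449 × 0.43 / (4 × 5.67×10⁻⁸)]^(1/4) = (8.52×10⁸)^(1/4) = 171 K.

T_eq ≈ 171 K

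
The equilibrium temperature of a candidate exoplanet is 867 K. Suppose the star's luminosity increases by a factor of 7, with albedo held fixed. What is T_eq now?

T_eq ∝ L^(1/4) · d^(−1/2).
T′ = 867 × 7^(1/4) = 1410 K.

T_eq ≈ 1410 K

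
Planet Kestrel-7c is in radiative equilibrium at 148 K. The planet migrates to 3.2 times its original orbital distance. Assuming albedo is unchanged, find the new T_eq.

T_eq ≈ 82.7 K

T_eq ∝ L^(1/4) · d^(−1/2).
T′ = 148 / 3.2^(1/2) = 82.7 K.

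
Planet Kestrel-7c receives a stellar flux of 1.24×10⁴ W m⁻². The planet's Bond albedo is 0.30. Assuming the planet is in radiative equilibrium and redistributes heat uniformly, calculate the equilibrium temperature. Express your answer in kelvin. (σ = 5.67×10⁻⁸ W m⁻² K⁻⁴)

T_eq ≈ 442 K

Energy balance: absorbed = emitted ⇒ πR²·S(1−A) = 4πR²·σT_eq⁴, so T_eq⁴ = S(1−A)/(4σ).
T_eq = [1.24×10⁴ × 0.70 / (4 × 5.67×10⁻⁸)]^(1/4) = (3.83×10¹⁰)^(1/4) = 442 K.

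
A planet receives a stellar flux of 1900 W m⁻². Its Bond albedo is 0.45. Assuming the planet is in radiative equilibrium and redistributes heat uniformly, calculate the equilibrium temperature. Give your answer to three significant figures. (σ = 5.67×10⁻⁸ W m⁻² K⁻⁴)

Energy balance: absorbed = emitted ⇒ πR²·S(1−A) = 4πR²·σT_eq⁴, so T_eq⁴ = S(1−A)/(4σ).
T_eq = [1900 × 0.55 / (4 × 5.67×10⁻⁸)]^(1/4) = (4.61×10⁹)^(1/4) = 261 K.

T_eq ≈ 261 K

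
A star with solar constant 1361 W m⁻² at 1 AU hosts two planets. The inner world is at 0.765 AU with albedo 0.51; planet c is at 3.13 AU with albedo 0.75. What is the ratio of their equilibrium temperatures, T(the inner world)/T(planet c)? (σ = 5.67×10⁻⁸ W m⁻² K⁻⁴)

T₁/T₂ ≈ 2.393

T_eq = [S₀(1−A)/(4σd²)]^(1/4), so T ∝ (1−A)^(1/4) / √d.
T₁ = [1361×0.49/(4×5.67×10⁻⁸×0.765²)]^(1/4) = 266.24 K.
T₂ = [1361×0.25/(4×5.67×10⁻⁸×3.13²)]^(1/4) = 111.24 K.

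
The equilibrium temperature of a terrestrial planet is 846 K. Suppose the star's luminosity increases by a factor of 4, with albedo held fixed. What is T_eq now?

T_eq ≈ 1200 K

T_eq ∝ L^(1/4) · d^(−1/2).
T′ = 846 × 4^(1/4) = 1200 K.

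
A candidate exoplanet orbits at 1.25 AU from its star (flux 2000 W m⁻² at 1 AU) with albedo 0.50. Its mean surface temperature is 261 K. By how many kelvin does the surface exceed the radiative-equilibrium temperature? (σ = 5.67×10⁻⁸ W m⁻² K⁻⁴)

S = 2000/1.25² = 1280 W m⁻².
T_eq = [S(1−A)/(4σ)]^(1/4) = [1280×0.50/(4×5.67×10⁻⁸)]^(1/4) = 230.5 K.
ΔT = T_surf − T_eq = 261 − 230.5.

ΔT ≈ 30.5 K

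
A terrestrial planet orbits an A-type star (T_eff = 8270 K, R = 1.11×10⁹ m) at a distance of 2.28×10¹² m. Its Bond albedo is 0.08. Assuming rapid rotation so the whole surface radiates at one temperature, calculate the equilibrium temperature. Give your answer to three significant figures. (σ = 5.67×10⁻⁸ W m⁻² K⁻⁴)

T_eq ≈ 126 K

L = 4πR_⋆²σT_⋆⁴ = 4π(1.11×10⁹)² × 5.67×10⁻⁸ × (8270)⁴ = 4.11×10²⁷ W.
S = L/(4πd²) = 62.9 W m⁻².
Energy balance: absorbed = emitted ⇒ πR²·S(1−A) = 4πR²·σT_eq⁴, so T_eq⁴ = S(1−A)/(4σ).
T_eq = [62.9 × 0.92 / (4 × 5.67×10⁻⁸)]^(1/4) = (2.55×10⁸)^(1/4) = 126 K.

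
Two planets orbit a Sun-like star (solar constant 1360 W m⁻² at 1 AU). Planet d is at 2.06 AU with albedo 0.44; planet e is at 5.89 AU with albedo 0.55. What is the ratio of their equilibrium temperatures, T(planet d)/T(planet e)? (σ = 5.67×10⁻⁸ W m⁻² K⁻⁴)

T_eq = [S₀(1−A)/(4σd²)]^(1/4), so T ∝ (1−A)^(1/4) / √d.
T₁ = [1360×0.56/(4×5.67×10⁻⁸×2.06²)]^(1/4) = 167.72 K.
T₂ = [1360×0.45/(4×5.67×10⁻⁸×5.89²)]^(1/4) = 93.91 K.

T₁/T₂ ≈ 1.786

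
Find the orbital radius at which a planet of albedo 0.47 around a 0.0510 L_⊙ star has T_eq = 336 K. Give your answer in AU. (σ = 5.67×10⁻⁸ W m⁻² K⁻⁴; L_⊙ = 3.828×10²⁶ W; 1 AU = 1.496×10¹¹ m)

L = 0.0510 × 3.828×10²⁶ = 1.95×10²⁵ W.
From T_eq⁴ = L(1−A)/(16πσd²): d = √[L(1−A)/(16πσT_eq⁴)].
d = √[1.95×10²⁵ × 0.53 / (16π × 5.67×10⁻⁸ × (336)⁴)] = 1.69×10¹⁰ m = 0.113 AU.

d ≈ 0.113 AU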